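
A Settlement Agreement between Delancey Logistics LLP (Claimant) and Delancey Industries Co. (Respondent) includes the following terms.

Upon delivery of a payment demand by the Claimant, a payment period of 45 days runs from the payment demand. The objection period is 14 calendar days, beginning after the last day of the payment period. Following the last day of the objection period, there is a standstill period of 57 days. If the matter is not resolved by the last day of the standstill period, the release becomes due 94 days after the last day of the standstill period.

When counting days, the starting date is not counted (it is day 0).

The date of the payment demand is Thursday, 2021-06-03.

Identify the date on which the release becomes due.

2021-12-30

The last day of the payment period: 45 calendar days after 2021-06-03 is 2021-07-18.
The last day of the objection period: 14 calendar days after 2021-07-18 is 2021-08-01.
The last day of the standstill period: 57 calendar days after 2021-08-01 is 2021-09-27.
The date on which the release becomes due: 2021-09-27 + 94 days = 2021-12-30.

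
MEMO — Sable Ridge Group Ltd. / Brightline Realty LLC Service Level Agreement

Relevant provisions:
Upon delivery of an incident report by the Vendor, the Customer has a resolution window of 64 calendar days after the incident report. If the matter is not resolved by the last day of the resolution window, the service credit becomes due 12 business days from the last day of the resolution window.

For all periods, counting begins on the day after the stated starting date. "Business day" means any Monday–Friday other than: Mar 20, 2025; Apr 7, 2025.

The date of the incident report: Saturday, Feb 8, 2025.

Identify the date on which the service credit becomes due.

Apr 29, 2025

The last day of the resolution window: Feb 8, 2025 + 64 days = Apr 13, 2025.
The date on which the service credit becomes due: 12 business days after Sunday, Apr 13, 2025, skipping weekends — Apr 14, Apr 15, Apr 16, Apr 17, …, Apr 25, Apr 28, Apr 29 — lands on Tuesday, Apr 29, 2025.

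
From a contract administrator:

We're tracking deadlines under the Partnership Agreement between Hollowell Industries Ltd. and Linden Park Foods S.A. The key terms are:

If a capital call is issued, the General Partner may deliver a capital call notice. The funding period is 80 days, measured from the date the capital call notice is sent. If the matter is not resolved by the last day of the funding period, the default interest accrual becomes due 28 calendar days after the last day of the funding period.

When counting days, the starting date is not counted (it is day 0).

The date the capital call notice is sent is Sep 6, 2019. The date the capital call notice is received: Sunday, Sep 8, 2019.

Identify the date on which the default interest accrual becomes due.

The last day of the funding period: 80 calendar days after Sep 6, 2019 is Nov 25, 2019.
The date on which the default interest accrual becomes due: Nov 25, 2019 + 28 days = Dec 23, 2019.

Dec 23, 2019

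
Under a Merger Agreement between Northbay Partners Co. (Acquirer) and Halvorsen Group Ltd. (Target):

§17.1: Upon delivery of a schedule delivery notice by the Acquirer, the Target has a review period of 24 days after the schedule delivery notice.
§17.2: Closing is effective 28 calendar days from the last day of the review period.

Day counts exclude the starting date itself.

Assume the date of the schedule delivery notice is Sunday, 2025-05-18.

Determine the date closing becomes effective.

2025-07-09

Adding 24 calendar days to 2025-05-18 gives 2025-06-11, which is the last day of the review period.
The date closing becomes effective: 28 calendar days after 2025-06-11 is 2025-07-09.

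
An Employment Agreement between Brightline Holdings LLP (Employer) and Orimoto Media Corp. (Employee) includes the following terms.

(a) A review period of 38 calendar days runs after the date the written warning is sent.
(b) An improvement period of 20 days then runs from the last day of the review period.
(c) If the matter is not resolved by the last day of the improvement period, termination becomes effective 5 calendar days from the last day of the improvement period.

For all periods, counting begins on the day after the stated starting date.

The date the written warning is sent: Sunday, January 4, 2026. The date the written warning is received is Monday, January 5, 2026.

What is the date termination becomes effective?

The last day of the review period: January 4, 2026 + 38 days = February 11, 2026.
The last day of the improvement period: February 11, 2026 + 20 days = March 3, 2026.
Adding 5 calendar days to March 3, 2026 gives March 8, 2026, which is the date termination becomes effective.

March 8, 2026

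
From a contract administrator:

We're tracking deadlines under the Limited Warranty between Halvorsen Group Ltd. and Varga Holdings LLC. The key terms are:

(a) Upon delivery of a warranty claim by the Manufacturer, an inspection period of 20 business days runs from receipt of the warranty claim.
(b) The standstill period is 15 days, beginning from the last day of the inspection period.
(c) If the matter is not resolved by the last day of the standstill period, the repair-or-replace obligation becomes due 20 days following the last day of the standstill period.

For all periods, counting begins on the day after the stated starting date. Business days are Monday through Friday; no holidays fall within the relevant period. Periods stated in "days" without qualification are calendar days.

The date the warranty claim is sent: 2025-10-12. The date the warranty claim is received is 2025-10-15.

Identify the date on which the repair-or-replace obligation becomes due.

2025-12-17

From Wednesday, 2025-10-15, 20 business days (Oct 16, Oct 17, Oct 20, Oct 21, …, Nov 10, Nov 11, Nov 12, skipping weekends) brings us to Wednesday, 2025-11-12, which is the last day of the inspection period.
The last day of the standstill period: 15 calendar days after 2025-11-12 is 2025-11-27.
The date on which the repair-or-replace obligation becomes due: 2025-11-27 + 20 days = 2025-12-17.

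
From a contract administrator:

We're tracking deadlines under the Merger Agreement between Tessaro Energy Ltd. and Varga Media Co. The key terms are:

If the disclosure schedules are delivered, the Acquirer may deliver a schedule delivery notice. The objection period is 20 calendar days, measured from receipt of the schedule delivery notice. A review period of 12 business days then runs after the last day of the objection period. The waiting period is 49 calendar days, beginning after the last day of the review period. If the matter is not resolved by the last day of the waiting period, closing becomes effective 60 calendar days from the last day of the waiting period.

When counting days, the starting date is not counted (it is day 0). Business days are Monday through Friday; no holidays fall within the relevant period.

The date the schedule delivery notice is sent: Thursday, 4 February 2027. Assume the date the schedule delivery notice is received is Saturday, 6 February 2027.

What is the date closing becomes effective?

3 July 2027

The last day of the objection period: 6 February 2027 + 20 days = 26 February 2027.
From Friday, 26 February 2027, 12 business days (Mar 1, Mar 2, Mar 3, Mar 4, …, Mar 12, Mar 15, Mar 16, skipping weekends) brings us to Tuesday, 16 March 2027, which is the last day of the review period.
Adding 49 calendar days to 16 March 2027 gives 4 May 2027, which is the last day of the waiting period.
The date closing becomes effective: 60 calendar days after 4 May 2027 is 3 July 2027.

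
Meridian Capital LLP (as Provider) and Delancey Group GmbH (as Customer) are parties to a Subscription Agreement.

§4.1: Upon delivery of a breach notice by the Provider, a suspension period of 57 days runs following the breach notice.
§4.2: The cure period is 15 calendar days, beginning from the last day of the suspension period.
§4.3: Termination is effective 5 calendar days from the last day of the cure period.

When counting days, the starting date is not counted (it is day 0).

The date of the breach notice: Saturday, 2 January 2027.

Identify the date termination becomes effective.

20 March 2027

The last day of the suspension period: 2 January 2027 + 57 days = 28 February 2027.
The last day of the cure period: 15 calendar days after 28 February 2027 is 15 March 2027.
Adding 5 calendar days to 15 March 2027 gives 20 March 2027, which is the date termination becomes effective.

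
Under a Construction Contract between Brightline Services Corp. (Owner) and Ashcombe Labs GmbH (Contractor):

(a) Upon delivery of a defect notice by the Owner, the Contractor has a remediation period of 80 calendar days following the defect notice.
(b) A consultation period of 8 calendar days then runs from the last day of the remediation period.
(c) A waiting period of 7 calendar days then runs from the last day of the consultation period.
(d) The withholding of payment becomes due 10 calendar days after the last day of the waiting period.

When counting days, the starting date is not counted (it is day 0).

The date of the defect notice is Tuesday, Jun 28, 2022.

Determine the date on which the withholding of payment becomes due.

Oct 11, 2022

Adding 80 calendar days to Jun 28, 2022 gives Sep 16, 2022, which is the last day of the remediation period.
The last day of the consultation period: 8 calendar days after Sep 16, 2022 is Sep 24, 2022.
The last day of the waiting period: Sep 24, 2022 + 7 days = Oct 1, 2022.
The date on which the withholding of payment becomes due: 10 calendar days after Oct 1, 2022 is Oct 11, 2022.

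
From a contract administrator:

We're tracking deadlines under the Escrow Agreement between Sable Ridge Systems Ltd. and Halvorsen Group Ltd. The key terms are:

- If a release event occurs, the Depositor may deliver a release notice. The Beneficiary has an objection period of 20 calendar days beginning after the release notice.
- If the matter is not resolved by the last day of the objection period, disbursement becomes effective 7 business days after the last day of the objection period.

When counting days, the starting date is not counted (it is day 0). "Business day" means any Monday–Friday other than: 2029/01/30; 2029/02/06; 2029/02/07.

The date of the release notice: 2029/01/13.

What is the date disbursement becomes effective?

2029/02/15

The last day of the objection period: 2029/01/13 + 20 days = 2029/02/02.
From Friday, 2029/02/02, 7 business days (Feb 5, Feb 8, Feb 9, Feb 12, Feb 13, Feb 14, Feb 15, skipping weekends and the listed holidays on Feb 6, Feb 7) brings us to Thursday, 2029/02/15, which is the date disbursement becomes effective.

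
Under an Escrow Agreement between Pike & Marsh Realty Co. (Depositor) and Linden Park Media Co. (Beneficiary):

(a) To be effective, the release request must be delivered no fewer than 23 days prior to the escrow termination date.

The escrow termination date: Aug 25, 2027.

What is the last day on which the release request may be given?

Aug 2, 2027

Counting back 23 calendar days from Aug 25, 2027 gives Aug 2, 2027.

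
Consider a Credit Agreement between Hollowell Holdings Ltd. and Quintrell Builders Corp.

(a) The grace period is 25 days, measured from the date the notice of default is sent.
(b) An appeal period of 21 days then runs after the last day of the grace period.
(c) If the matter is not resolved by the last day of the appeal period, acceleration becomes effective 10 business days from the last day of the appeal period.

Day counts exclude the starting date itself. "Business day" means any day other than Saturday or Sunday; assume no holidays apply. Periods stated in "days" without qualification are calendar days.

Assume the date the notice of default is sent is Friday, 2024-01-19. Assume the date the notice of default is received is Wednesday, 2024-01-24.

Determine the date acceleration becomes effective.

The last day of the grace period: 25 calendar days after 2024-01-19 is 2024-02-13.
The last day of the appeal period: 21 calendar days after 2024-02-13 is 2024-03-05.
The date acceleration becomes effective: 10 business days after Tuesday, 2024-03-05, skipping weekends — Mar 6, Mar 7, Mar 8, Mar 11, Mar 12, Mar 13, Mar 14, Mar 15, Mar 18, Mar 19 — lands on Tuesday, 2024-03-19.

2024-03-19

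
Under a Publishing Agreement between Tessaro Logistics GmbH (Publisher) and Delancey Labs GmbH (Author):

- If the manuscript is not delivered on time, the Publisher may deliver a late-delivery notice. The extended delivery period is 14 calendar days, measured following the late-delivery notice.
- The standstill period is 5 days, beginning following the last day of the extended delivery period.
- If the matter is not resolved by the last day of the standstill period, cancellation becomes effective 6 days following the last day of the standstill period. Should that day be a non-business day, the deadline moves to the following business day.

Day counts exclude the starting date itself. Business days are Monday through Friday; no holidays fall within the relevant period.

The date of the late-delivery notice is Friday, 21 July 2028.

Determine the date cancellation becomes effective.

15 August 2028

Adding 14 calendar days to 21 July 2028 gives 4 August 2028, which is the last day of the extended delivery period.
The last day of the standstill period: 5 calendar days after 4 August 2028 is 9 August 2028.
The date cancellation becomes effective: 9 August 2028 + 6 days = 15 August 2028. 15 August 2028 is a Tuesday, so no roll-forward applies.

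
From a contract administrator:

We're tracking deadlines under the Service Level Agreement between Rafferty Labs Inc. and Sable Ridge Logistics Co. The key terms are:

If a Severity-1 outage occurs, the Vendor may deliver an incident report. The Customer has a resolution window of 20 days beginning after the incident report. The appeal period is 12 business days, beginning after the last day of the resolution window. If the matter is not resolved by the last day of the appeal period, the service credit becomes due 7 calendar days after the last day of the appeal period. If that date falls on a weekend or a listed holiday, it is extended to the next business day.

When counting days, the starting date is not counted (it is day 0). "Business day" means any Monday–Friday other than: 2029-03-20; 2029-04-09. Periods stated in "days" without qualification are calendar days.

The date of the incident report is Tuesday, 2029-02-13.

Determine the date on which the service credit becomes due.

Adding 20 calendar days to 2029-02-13 gives 2029-03-05, which is the last day of the resolution window.
From Monday, 2029-03-05, 12 business days (Mar 6, Mar 7, Mar 8, Mar 9, …, Mar 19, Mar 21, Mar 22, skipping weekends and the listed holiday on Mar 20) brings us to Thursday, 2029-03-22, which is the last day of the appeal period.
The date on which the service credit becomes due: 2029-03-22 + 7 days = 2029-03-29. 2029-03-29 is a Thursday and is not a listed holiday, so no roll-forward applies.

2029-03-29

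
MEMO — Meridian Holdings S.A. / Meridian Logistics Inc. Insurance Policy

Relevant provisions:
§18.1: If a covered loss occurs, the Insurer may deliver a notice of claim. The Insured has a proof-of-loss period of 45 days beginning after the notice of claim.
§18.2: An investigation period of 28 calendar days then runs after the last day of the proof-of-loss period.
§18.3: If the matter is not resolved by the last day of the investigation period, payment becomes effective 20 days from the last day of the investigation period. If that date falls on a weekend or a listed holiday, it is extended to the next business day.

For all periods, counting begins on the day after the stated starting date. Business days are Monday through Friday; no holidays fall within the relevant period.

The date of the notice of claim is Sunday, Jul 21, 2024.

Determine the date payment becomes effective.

The last day of the proof-of-loss period: 45 calendar days after Jul 21, 2024 is Sep 4, 2024.
The last day of the investigation period: 28 calendar days after Sep 4, 2024 is Oct 2, 2024.
The date payment becomes effective: Oct 2, 2024 + 20 days = Oct 22, 2024. Oct 22, 2024 is a Tuesday, so no roll-forward applies.

Oct 22, 2024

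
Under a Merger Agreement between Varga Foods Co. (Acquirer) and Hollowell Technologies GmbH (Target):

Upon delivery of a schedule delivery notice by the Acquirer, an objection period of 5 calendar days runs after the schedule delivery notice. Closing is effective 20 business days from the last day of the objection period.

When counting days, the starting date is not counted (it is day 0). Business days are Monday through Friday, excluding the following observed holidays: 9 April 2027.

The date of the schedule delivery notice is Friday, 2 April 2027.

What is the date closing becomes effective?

The last day of the objection period: 5 calendar days after 2 April 2027 is 7 April 2027.
The date closing becomes effective: counting 20 business days from Wednesday, 7 April 2027 (Apr 8, Apr 12, Apr 13, Apr 14, …, May 4, May 5, May 6, skipping weekends and the listed holiday on Apr 9) reaches Thursday, 6 May 2027.

6 May 2027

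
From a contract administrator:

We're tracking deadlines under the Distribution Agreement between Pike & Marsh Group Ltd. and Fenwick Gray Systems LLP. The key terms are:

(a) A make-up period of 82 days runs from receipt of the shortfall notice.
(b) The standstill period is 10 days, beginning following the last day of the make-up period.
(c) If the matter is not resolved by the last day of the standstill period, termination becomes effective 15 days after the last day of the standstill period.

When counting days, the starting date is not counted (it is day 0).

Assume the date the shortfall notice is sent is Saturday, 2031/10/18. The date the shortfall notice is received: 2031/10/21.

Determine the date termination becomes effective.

The last day of the make-up period: 82 calendar days after 2031/10/21 is 2032/01/11.
The last day of the standstill period: 10 calendar days after 2032/01/11 is 2032/01/21.
The date termination becomes effective: 2032/01/21 + 15 days = 2032/02/05.

2032/02/05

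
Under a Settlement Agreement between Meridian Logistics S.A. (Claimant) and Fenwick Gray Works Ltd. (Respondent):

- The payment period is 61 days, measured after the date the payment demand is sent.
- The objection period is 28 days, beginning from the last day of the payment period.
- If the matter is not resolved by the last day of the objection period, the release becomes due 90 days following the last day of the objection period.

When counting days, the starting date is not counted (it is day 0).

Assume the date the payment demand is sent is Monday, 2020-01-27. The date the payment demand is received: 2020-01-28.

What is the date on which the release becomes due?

2020-07-24

The last day of the payment period: 61 calendar days after 2020-01-27 is 2020-03-28.
The last day of the objection period: 2020-03-28 + 28 days = 2020-04-25.
Adding 90 calendar days to 2020-04-25 gives 2020-07-24, which is the date on which the release becomes due.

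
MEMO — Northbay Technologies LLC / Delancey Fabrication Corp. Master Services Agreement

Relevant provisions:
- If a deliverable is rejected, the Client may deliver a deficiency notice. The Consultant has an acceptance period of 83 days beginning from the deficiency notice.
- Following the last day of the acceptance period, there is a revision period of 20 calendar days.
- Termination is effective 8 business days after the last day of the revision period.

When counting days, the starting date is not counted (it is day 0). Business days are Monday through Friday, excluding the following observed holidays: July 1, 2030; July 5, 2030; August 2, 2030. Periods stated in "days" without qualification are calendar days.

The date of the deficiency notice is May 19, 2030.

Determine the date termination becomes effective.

The last day of the acceptance period: May 19, 2030 + 83 days = August 10, 2030.
The last day of the revision period: August 10, 2030 + 20 days = August 30, 2030.
The date termination becomes effective: counting 8 business days from Friday, August 30, 2030 (Sep 2, Sep 3, Sep 4, Sep 5, Sep 6, Sep 9, Sep 10, Sep 11, skipping weekends) reaches Wednesday, September 11, 2030.

September 11, 2030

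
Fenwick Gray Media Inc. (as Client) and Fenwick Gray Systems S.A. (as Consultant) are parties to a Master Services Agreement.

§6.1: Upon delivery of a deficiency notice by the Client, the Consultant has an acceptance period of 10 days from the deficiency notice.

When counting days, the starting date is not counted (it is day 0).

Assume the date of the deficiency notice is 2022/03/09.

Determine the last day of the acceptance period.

Adding 10 calendar days to 2022/03/09 gives 2022/03/19, which is the last day of the acceptance period.

2022/03/19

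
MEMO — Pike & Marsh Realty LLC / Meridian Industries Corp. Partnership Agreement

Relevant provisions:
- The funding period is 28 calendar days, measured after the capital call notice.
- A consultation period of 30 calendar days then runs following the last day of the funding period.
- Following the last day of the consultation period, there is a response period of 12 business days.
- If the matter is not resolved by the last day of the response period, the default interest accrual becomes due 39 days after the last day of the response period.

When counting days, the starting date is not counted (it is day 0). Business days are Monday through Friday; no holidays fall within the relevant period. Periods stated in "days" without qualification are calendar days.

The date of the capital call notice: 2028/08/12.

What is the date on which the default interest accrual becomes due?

2028/12/03

Adding 28 calendar days to 2028/08/12 gives 2028/09/09, which is the last day of the funding period.
The last day of the consultation period: 30 calendar days after 2028/09/09 is 2028/10/09.
The last day of the response period: counting 12 business days from Monday, 2028/10/09 (Oct 10, Oct 11, Oct 12, Oct 13, …, Oct 23, Oct 24, Oct 25, skipping weekends) reaches Wednesday, 2028/10/25.
Adding 39 calendar days to 2028/10/25 gives 2028/12/03, which is the date on which the default interest accrual becomes due.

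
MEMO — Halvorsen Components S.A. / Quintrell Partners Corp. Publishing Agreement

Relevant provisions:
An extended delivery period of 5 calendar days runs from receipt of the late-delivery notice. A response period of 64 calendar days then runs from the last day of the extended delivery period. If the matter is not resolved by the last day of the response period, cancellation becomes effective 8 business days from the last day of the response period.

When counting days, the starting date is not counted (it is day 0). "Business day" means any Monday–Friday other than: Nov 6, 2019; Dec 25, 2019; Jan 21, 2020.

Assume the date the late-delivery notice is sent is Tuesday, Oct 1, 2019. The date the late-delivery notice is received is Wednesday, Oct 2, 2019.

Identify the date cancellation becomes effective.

Adding 5 calendar days to Oct 2, 2019 gives Oct 7, 2019, which is the last day of the extended delivery period.
Adding 64 calendar days to Oct 7, 2019 gives Dec 10, 2019, which is the last day of the response period.
The date cancellation becomes effective: counting 8 business days from Tuesday, Dec 10, 2019 (Dec 11, Dec 12, Dec 13, Dec 16, Dec 17, Dec 18, Dec 19, Dec 20, skipping weekends) reaches Friday, Dec 20, 2019.

Dec 20, 2019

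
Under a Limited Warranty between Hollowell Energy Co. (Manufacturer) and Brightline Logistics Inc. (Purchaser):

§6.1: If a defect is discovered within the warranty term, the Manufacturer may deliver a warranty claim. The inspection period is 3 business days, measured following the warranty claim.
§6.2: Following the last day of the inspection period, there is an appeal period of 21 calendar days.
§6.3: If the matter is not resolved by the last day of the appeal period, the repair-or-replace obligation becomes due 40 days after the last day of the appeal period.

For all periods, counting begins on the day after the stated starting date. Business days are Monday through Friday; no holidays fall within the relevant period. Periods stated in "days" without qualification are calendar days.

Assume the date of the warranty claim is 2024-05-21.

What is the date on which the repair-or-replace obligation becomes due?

From Tuesday, 2024-05-21, 3 business days (May 22, May 23, May 24, skipping weekends) brings us to Friday, 2024-05-24, which is the last day of the inspection period.
The last day of the appeal period: 2024-05-24 + 21 days = 2024-06-14.
Adding 40 calendar days to 2024-06-14 gives 2024-07-24, which is the date on which the repair-or-replace obligation becomes due.

2024-07-24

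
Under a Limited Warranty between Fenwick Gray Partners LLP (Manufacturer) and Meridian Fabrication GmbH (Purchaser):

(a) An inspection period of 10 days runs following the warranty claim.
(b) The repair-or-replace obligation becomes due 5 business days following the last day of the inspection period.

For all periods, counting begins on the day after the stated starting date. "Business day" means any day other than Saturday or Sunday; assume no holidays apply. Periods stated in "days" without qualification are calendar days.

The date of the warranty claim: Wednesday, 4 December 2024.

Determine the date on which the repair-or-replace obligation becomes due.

The last day of the inspection period: 10 calendar days after 4 December 2024 is 14 December 2024.
From Saturday, 14 December 2024, 5 business days (Dec 16, Dec 17, Dec 18, Dec 19, Dec 20, skipping weekends) brings us to Friday, 20 December 2024, which is the date on which the repair-or-replace obligation becomes due.

20 December 2024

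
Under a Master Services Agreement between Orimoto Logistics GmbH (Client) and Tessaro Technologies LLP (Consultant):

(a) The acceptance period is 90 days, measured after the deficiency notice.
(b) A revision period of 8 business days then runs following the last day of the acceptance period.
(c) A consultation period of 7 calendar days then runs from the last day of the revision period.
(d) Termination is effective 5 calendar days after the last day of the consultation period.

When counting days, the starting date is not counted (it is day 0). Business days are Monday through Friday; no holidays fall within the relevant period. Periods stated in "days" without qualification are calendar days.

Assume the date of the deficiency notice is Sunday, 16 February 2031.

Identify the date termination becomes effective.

9 June 2031

The last day of the acceptance period: 16 February 2031 + 90 days = 17 May 2031.
The last day of the revision period: counting 8 business days from Saturday, 17 May 2031 (May 19, May 20, May 21, May 22, May 23, May 26, May 27, May 28, skipping weekends) reaches Wednesday, 28 May 2031.
Adding 7 calendar days to 28 May 2031 gives 4 June 2031, which is the last day of the consultation period.
The date termination becomes effective: 5 calendar days after 4 June 2031 is 9 June 2031.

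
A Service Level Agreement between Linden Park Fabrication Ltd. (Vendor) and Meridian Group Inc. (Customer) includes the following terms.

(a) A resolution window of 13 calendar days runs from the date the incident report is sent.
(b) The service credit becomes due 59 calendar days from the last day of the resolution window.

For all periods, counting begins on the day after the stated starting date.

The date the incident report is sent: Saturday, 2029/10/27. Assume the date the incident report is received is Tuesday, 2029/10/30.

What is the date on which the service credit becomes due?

2030/01/07

The last day of the resolution window: 2029/10/27 + 13 days = 2029/11/09.
The date on which the service credit becomes due: 2029/11/09 + 59 days = 2030/01/07.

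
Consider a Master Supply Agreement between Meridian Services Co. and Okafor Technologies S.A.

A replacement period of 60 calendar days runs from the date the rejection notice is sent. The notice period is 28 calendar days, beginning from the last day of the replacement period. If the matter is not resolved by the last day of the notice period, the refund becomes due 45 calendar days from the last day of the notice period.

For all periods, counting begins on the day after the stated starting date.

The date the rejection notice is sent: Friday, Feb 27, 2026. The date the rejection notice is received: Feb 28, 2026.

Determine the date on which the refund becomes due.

Adding 60 calendar days to Feb 27, 2026 gives Apr 28, 2026, which is the last day of the replacement period.
The last day of the notice period: Apr 28, 2026 + 28 days = May 26, 2026.
Adding 45 calendar days to May 26, 2026 gives Jul 10, 2026, which is the date on which the refund becomes due.

Jul 10, 2026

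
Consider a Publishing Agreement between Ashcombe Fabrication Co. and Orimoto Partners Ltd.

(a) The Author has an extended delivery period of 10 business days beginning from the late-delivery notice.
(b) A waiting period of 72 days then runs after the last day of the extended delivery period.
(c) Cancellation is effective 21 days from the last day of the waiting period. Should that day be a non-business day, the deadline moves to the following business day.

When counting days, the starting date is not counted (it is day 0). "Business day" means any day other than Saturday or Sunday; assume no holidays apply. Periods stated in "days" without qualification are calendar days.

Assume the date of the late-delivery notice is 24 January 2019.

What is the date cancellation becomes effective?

The last day of the extended delivery period: counting 10 business days from Thursday, 24 January 2019 (Jan 25, Jan 28, Jan 29, Jan 30, Jan 31, Feb 1, Feb 4, Feb 5, Feb 6, Feb 7, skipping weekends) reaches Thursday, 7 February 2019.
The last day of the waiting period: 72 calendar days after 7 February 2019 is 20 April 2019.
Adding 21 calendar days to 20 April 2019 gives 11 May 2019, which is the date cancellation becomes effective. That falls on a Saturday, so it rolls to the next business day, Monday, 13 May 2019.

13 May 2019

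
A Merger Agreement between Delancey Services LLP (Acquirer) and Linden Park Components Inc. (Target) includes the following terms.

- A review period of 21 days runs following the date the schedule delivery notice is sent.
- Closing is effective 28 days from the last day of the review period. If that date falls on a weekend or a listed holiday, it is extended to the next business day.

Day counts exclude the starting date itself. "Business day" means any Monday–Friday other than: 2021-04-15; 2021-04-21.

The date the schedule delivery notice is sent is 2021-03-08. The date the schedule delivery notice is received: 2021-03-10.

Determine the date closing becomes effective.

2021-04-26

The last day of the review period: 21 calendar days after 2021-03-08 is 2021-03-29.
Adding 28 calendar days to 2021-03-29 gives 2021-04-26, which is the date closing becomes effective. 2021-04-26 is a Monday and is not a listed holiday, so no roll-forward applies.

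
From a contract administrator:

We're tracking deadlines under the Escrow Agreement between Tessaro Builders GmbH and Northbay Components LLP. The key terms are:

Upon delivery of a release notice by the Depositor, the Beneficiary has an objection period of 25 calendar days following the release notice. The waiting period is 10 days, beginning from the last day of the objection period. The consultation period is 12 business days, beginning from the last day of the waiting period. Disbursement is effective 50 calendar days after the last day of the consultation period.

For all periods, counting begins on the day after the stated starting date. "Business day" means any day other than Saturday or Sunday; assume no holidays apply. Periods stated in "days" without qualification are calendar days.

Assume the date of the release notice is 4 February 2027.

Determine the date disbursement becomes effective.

Adding 25 calendar days to 4 February 2027 gives 1 March 2027, which is the last day of the objection period.
The last day of the waiting period: 1 March 2027 + 10 days = 11 March 2027.
From Thursday, 11 March 2027, 12 business days (Mar 12, Mar 15, Mar 16, Mar 17, …, Mar 25, Mar 26, Mar 29, skipping weekends) brings us to Monday, 29 March 2027, which is the last day of the consultation period.
The date disbursement becomes effective: 50 calendar days after 29 March 2027 is 18 May 2027.

18 May 2027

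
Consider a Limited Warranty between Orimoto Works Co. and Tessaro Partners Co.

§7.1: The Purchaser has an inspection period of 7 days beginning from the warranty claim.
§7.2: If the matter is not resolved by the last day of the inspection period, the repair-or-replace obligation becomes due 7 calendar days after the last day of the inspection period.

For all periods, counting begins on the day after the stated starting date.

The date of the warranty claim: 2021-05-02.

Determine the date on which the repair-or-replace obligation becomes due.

2021-05-16

The last day of the inspection period: 2021-05-02 + 7 days = 2021-05-09.
The date on which the repair-or-replace obligation becomes due: 2021-05-09 + 7 days = 2021-05-16.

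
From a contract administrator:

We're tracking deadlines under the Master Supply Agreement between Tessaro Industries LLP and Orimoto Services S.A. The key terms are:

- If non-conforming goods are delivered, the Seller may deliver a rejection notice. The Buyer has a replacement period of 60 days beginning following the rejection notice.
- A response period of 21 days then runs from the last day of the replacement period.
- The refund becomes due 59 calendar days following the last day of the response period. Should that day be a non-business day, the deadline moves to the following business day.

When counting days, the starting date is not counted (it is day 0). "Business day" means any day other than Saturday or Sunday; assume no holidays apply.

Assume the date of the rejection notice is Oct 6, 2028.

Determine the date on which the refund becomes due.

Adding 60 calendar days to Oct 6, 2028 gives Dec 5, 2028, which is the last day of the replacement period.
Adding 21 calendar days to Dec 5, 2028 gives Dec 26, 2028, which is the last day of the response period.
The date on which the refund becomes due: 59 calendar days after Dec 26, 2028 is Feb 23, 2029. Feb 23, 2029 is a Friday, so no roll-forward applies.

Feb 23, 2029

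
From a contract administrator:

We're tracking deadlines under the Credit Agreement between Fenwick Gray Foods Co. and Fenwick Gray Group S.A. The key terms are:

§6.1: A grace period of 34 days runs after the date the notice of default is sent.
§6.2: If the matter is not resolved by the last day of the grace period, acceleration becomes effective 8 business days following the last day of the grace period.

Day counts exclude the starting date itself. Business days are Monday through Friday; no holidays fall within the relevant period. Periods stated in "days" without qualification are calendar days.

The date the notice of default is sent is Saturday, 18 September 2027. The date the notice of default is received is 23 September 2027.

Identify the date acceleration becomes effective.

3 November 2027

The last day of the grace period: 18 September 2027 + 34 days = 22 October 2027.
The date acceleration becomes effective: counting 8 business days from Friday, 22 October 2027 (Oct 25, Oct 26, Oct 27, Oct 28, Oct 29, Nov 1, Nov 2, Nov 3, skipping weekends) reaches Wednesday, 3 November 2027.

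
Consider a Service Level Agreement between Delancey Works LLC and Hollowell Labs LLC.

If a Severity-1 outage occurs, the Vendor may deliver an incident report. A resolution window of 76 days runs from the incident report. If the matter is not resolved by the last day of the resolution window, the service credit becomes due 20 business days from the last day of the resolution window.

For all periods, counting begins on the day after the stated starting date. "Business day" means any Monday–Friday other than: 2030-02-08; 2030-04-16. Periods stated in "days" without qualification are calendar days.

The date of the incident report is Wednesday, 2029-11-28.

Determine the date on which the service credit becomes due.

Adding 76 calendar days to 2029-11-28 gives 2030-02-12, which is the last day of the resolution window.
The date on which the service credit becomes due: counting 20 business days from Tuesday, 2030-02-12 (Feb 13, Feb 14, Feb 15, Feb 18, …, Mar 8, Mar 11, Mar 12, skipping weekends) reaches Tuesday, 2030-03-12.

2030-03-12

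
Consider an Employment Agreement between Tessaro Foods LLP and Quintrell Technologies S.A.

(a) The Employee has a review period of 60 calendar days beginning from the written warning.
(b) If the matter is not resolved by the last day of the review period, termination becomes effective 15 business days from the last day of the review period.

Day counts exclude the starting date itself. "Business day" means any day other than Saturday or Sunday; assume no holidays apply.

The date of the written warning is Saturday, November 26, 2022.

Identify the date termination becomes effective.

Adding 60 calendar days to November 26, 2022 gives January 25, 2023, which is the last day of the review period.
The date termination becomes effective: counting 15 business days from Wednesday, January 25, 2023 (Jan 26, Jan 27, Jan 30, Jan 31, …, Feb 13, Feb 14, Feb 15, skipping weekends) reaches Wednesday, February 15, 2023.

February 15, 2023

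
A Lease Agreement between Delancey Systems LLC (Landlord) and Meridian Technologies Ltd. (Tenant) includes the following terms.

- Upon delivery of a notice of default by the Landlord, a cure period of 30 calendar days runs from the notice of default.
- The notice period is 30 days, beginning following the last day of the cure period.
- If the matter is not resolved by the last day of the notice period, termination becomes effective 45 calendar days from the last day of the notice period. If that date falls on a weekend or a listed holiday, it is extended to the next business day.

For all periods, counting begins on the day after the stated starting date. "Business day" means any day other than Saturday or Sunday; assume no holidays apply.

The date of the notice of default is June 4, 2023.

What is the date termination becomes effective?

Adding 30 calendar days to June 4, 2023 gives July 4, 2023, which is the last day of the cure period.
Adding 30 calendar days to July 4, 2023 gives August 3, 2023, which is the last day of the notice period.
The date termination becomes effective: August 3, 2023 + 45 days = September 17, 2023. That falls on a Sunday, so it rolls to the next business day, Monday, September 18, 2023.

September 18, 2023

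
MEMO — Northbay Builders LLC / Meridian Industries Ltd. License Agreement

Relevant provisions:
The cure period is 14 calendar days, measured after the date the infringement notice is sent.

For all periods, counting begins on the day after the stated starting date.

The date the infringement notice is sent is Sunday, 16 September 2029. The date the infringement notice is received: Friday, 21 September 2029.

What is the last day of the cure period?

30 September 2029

The last day of the cure period: 14 calendar days after 16 September 2029 is 30 September 2029.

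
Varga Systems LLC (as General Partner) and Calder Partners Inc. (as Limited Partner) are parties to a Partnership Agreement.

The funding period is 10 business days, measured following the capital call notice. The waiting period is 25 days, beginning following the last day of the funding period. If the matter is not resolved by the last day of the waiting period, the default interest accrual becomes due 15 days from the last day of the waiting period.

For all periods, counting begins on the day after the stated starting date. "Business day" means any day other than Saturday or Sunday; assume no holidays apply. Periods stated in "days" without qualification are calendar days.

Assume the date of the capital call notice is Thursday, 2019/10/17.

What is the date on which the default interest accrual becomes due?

2019/12/10

From Thursday, 2019/10/17, 10 business days (Oct 18, Oct 21, Oct 22, Oct 23, Oct 24, Oct 25, Oct 28, Oct 29, Oct 30, Oct 31, skipping weekends) brings us to Thursday, 2019/10/31, which is the last day of the funding period.
Adding 25 calendar days to 2019/10/31 gives 2019/11/25, which is the last day of the waiting period.
The date on which the default interest accrual becomes due: 15 calendar days after 2019/11/25 is 2019/12/10.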